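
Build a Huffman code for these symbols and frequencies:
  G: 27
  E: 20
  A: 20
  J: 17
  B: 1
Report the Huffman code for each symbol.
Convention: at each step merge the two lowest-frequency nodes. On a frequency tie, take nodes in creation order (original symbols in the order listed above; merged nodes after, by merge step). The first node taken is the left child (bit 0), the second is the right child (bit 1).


Huffman tree construction:
Step 1: Merge B(1) + J(17) = 18
Step 2: Merge (B+J)(18) + E(20) = 38
Step 3: Merge A(20) + G(27) = 47
Step 4: Merge ((B+J)+E)(38) + (A+G)(47) = 85
Read each symbol's code off the tree from the root (left child = 0, right child = 1).

Codes:
  G: 11 (length 2)
  E: 01 (length 2)
  A: 10 (length 2)
  J: 001 (length 3)
  B: 000 (length 3)
Average code length: 188/85 = 2.2118 bits/symbol


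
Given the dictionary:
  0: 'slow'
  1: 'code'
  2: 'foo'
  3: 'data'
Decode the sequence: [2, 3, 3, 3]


Look up each index in the dictionary:
  2 -> 'foo'
  3 -> 'data'
  3 -> 'data'
  3 -> 'data'

Decoded: "foo data data data"


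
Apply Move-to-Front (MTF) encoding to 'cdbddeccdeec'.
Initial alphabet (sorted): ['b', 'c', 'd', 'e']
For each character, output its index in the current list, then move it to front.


MTF encoding:
'c': index 1 in ['b', 'c', 'd', 'e'] -> ['c', 'b', 'd', 'e']
'd': index 2 in ['c', 'b', 'd', 'e'] -> ['d', 'c', 'b', 'e']
'b': index 2 in ['d', 'c', 'b', 'e'] -> ['b', 'd', 'c', 'e']
'd': index 1 in ['b', 'd', 'c', 'e'] -> ['d', 'b', 'c', 'e']
'd': index 0 in ['d', 'b', 'c', 'e'] -> ['d', 'b', 'c', 'e']
'e': index 3 in ['d', 'b', 'c', 'e'] -> ['e', 'd', 'b', 'c']
'c': index 3 in ['e', 'd', 'b', 'c'] -> ['c', 'e', 'd', 'b']
'c': index 0 in ['c', 'e', 'd', 'b'] -> ['c', 'e', 'd', 'b']
'd': index 2 in ['c', 'e', 'd', 'b'] -> ['d', 'c', 'e', 'b']
'e': index 2 in ['d', 'c', 'e', 'b'] -> ['e', 'd', 'c', 'b']
'e': index 0 in ['e', 'd', 'c', 'b'] -> ['e', 'd', 'c', 'b']
'c': index 2 in ['e', 'd', 'c', 'b'] -> ['c', 'e', 'd', 'b']


Output: [1, 2, 2, 1, 0, 3, 3, 0, 2, 2, 0, 2]


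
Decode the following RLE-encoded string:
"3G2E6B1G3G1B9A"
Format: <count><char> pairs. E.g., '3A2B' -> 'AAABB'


Expanding each <count><char> pair:
  3G -> 'GGG'
  2E -> 'EE'
  6B -> 'BBBBBB'
  1G -> 'G'
  3G -> 'GGG'
  1B -> 'B'
  9A -> 'AAAAAAAAA'

Decoded = GGGEEBBBBBBGGGGBAAAAAAAAA


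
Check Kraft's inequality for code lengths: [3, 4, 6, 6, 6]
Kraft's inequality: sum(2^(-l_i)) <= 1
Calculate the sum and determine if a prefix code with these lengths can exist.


Sum = 2^(-3) + 2^(-4) + 2^(-6) + 2^(-6) + 2^(-6)
    = 0.125 + 0.0625 + 0.015625 + 0.015625 + 0.015625
    = 15/64 = 0.234375
Since 0.234375 <= 1, Kraft's inequality IS satisfied.
A prefix code with these lengths CAN exist.

Kraft sum = 0.234375. Satisfied.


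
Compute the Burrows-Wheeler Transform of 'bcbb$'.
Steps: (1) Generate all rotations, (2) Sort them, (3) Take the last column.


Rotations (sorted):
  0: $bcbb -> last char: b
  1: b$bcb -> last char: b
  2: bb$bc -> last char: c
  3: bcbb$ -> last char: $
  4: cbb$b -> last char: b


BWT = bbc$b


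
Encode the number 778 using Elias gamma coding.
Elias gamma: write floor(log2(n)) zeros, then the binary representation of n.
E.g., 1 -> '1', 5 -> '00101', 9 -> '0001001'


num_bits = floor(log2(778)) + 1 = 10
leading_zeros = num_bits - 1 = 9
binary(778) = 1100001010

Elias gamma(778) = '000000000' + '1100001010' = 0000000001100001010 (19 bits)


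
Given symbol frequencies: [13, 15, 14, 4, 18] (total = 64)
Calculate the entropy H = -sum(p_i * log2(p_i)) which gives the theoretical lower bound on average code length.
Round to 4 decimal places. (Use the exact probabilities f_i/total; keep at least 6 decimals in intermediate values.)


Per-symbol terms -p_i * log2(p_i) with p_i = f_i/64:
  p = 13/64 = 0.203125: log2(p) = -2.299560, -p*log2(p) = 0.467098
  p = 15/64 = 0.234375: log2(p) = -2.093109, -p*log2(p) = 0.490573
  p = 14/64 = 0.218750: log2(p) = -2.192645, -p*log2(p) = 0.479641
  p = 4/64 = 0.062500: log2(p) = -4.000000, -p*log2(p) = 0.250000
  p = 18/64 = 0.281250: log2(p) = -1.830075, -p*log2(p) = 0.514709
H = 0.467098 + 0.490573 + 0.479641 + 0.250000 + 0.514709 = 2.202021

H = 2.202 bits/symbol


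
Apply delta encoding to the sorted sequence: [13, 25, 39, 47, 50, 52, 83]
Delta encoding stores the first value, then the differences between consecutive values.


First value: 13
Deltas:
  25 - 13 = 12
  39 - 25 = 14
  47 - 39 = 8
  50 - 47 = 3
  52 - 50 = 2
  83 - 52 = 31


Delta encoded: [13, 12, 14, 8, 3, 2, 31]


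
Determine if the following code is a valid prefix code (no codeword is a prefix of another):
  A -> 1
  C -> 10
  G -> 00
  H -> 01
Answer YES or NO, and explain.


Checking each pair (does one codeword prefix another?):
  A='1' vs C='10': prefix -- VIOLATION

NO -- this is NOT a valid prefix code. A (1) is a prefix of C (10).


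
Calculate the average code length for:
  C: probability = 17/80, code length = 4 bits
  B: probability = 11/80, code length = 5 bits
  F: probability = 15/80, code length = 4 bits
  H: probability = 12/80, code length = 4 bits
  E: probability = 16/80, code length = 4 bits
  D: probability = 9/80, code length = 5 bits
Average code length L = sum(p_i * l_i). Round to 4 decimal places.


Weighted contributions p_i * l_i:
  C: (17/80) * 4 = 68/80
  B: (11/80) * 5 = 55/80
  F: (15/80) * 4 = 60/80
  H: (12/80) * 4 = 48/80
  E: (16/80) * 4 = 64/80
  D: (9/80) * 5 = 45/80
Sum = (68 + 55 + 60 + 48 + 64 + 45)/80 = 340/80

L = 340/80 = 4.2500 bits/symbol


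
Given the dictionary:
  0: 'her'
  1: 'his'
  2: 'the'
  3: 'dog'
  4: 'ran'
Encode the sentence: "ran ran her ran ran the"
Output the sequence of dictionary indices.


Look up each word in the dictionary:
  'ran' -> 4
  'ran' -> 4
  'her' -> 0
  'ran' -> 4
  'ran' -> 4
  'the' -> 2

Encoded: [4, 4, 0, 4, 4, 2]


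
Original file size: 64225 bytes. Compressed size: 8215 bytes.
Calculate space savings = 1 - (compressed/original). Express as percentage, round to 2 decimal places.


ratio = compressed/original = 8215/64225 = 0.12791
savings = 1 - ratio = 1 - 0.12791 = 0.87209
as a percentage: 0.87209 * 100 = 87.21%

Space savings = 1 - 8215/64225 = 87.21%


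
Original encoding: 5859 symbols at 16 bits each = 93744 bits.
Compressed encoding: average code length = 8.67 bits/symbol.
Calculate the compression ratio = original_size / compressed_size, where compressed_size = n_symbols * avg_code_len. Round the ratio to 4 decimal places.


original_size = n_symbols * orig_bits = 5859 * 16 = 93744 bits
compressed_size = n_symbols * avg_code_len = 5859 * 8.67 = 50797.53 bits
ratio = original_size / compressed_size = 93744 / 50797.53 = 1.8454

Compression ratio = 1.8454


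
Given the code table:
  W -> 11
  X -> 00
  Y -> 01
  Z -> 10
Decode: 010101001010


Decoding:
01 -> Y
01 -> Y
01 -> Y
00 -> X
10 -> Z
10 -> Z


Result: YYYXZZ


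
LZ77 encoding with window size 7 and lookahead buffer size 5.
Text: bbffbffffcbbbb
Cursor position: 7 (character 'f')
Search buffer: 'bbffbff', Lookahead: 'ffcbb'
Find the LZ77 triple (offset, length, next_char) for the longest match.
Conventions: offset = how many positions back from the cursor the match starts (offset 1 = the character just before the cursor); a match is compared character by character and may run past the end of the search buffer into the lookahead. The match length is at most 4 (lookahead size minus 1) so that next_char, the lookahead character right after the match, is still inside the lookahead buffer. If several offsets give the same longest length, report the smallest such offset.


Try each offset into the search buffer:
  offset=1 (pos 6, char 'f'): match length 2
  offset=2 (pos 5, char 'f'): match length 2
  offset=3 (pos 4, char 'b'): match length 0
  offset=4 (pos 3, char 'f'): match length 1
  offset=5 (pos 2, char 'f'): match length 2
  offset=6 (pos 1, char 'b'): match length 0
  offset=7 (pos 0, char 'b'): match length 0
Longest match has length 2, found at offsets 1, 2, 5; take the smallest, offset 1.
next_char = character at position 7 + 2 = 9 -> 'c'

Best match: offset=1, length=2 (matching 'ff' starting at position 6)
LZ77 triple: (1, 2, 'c')


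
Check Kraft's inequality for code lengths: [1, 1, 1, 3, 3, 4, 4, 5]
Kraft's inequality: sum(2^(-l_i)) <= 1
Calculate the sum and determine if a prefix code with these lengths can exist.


Sum = 2^(-1) + 2^(-1) + 2^(-1) + 2^(-3) + 2^(-3) + 2^(-4) + 2^(-4) + 2^(-5)
    = 0.5 + 0.5 + 0.5 + 0.125 + 0.125 + 0.0625 + 0.0625 + 0.03125
    = 61/32 = 1.90625
Since 1.90625 > 1, Kraft's inequality is NOT satisfied.
A prefix code with these lengths CANNOT exist.

Kraft sum = 1.90625. Not satisfied.


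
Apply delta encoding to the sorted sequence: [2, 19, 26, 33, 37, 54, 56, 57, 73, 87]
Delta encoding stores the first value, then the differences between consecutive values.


First value: 2
Deltas:
  19 - 2 = 17
  26 - 19 = 7
  33 - 26 = 7
  37 - 33 = 4
  54 - 37 = 17
  56 - 54 = 2
  57 - 56 = 1
  73 - 57 = 16
  87 - 73 = 14


Delta encoded: [2, 17, 7, 7, 4, 17, 2, 1, 16, 14]


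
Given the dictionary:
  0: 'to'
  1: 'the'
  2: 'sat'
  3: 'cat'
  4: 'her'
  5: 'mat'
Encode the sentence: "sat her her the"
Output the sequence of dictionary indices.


Look up each word in the dictionary:
  'sat' -> 2
  'her' -> 4
  'her' -> 4
  'the' -> 1

Encoded: [2, 4, 4, 1]


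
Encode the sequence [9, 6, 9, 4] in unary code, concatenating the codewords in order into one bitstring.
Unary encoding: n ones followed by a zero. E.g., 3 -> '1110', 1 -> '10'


Encode each number as n ones followed by a terminating 0:
  9 -> 1111111110 (10 bits)
  6 -> 1111110 (7 bits)
  9 -> 1111111110 (10 bits)
  4 -> 11110 (5 bits)
Total length = 10 + 7 + 10 + 5 = 32 bits.

Unary([9, 6, 9, 4]) = 11111111101111110111111111011110 (32 bits)


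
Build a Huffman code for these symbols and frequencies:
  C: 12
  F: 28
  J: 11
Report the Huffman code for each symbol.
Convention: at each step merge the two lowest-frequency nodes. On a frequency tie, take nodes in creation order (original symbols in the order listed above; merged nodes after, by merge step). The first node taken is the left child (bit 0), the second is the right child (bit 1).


Huffman tree construction:
Step 1: Merge J(11) + C(12) = 23
Step 2: Merge (J+C)(23) + F(28) = 51
Read each symbol's code off the tree from the root (left child = 0, right child = 1).

Codes:
  C: 01 (length 2)
  F: 1 (length 1)
  J: 00 (length 2)
Average code length: 74/51 = 1.4510 bits/symbol


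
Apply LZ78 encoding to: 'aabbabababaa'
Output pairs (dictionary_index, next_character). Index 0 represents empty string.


LZ78 encoding steps:
Dictionary: {0: ''}
Step 1: w='' (idx 0), next='a' -> output (0, 'a'), add 'a' as idx 1
Step 2: w='a' (idx 1), next='b' -> output (1, 'b'), add 'ab' as idx 2
Step 3: w='' (idx 0), next='b' -> output (0, 'b'), add 'b' as idx 3
Step 4: w='ab' (idx 2), next='a' -> output (2, 'a'), add 'aba' as idx 4
Step 5: w='b' (idx 3), next='a' -> output (3, 'a'), add 'ba' as idx 5
Step 6: w='ba' (idx 5), next='a' -> output (5, 'a'), add 'baa' as idx 6


Encoded: [(0, 'a'), (1, 'b'), (0, 'b'), (2, 'a'), (3, 'a'), (5, 'a')]


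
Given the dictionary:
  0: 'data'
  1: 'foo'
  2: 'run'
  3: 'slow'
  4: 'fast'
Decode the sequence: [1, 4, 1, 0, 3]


Look up each index in the dictionary:
  1 -> 'foo'
  4 -> 'fast'
  1 -> 'foo'
  0 -> 'data'
  3 -> 'slow'

Decoded: "foo fast foo data slow"


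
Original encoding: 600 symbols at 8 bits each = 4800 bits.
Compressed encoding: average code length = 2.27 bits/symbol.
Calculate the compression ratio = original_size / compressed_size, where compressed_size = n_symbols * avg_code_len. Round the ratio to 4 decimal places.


original_size = n_symbols * orig_bits = 600 * 8 = 4800 bits
compressed_size = n_symbols * avg_code_len = 600 * 2.27 = 1362.0 bits
ratio = original_size / compressed_size = 4800 / 1362.0 = 3.5242

Compression ratio = 3.5242


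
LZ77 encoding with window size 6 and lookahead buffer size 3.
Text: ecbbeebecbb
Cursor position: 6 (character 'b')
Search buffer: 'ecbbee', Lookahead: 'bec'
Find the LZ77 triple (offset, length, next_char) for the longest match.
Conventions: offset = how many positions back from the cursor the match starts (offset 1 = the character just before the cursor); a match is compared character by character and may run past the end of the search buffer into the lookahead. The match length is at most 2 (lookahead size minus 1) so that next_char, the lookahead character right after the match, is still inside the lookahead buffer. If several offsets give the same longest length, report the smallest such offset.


Try each offset into the search buffer:
  offset=1 (pos 5, char 'e'): match length 0
  offset=2 (pos 4, char 'e'): match length 0
  offset=3 (pos 3, char 'b'): match length 2
  offset=4 (pos 2, char 'b'): match length 1
  offset=5 (pos 1, char 'c'): match length 0
  offset=6 (pos 0, char 'e'): match length 0
Longest match has length 2 at offset 3.
next_char = character at position 6 + 2 = 8 -> 'c'

Best match: offset=3, length=2 (matching 'be' starting at position 3)
LZ77 triple: (3, 2, 'c')


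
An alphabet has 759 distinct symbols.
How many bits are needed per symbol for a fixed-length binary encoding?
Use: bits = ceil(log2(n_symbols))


log2(759) = 9.568
Bracket: 2^9 = 512 < 759 <= 2^10 = 1024
So ceil(log2(759)) = 10

bits = ceil(log2(759)) = ceil(9.568) = 10 bits


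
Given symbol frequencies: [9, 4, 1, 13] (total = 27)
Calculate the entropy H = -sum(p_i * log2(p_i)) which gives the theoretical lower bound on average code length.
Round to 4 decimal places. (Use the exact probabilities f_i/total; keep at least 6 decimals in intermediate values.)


Per-symbol terms -p_i * log2(p_i) with p_i = f_i/27:
  p = 9/27 = 0.333333: log2(p) = -1.584963, -p*log2(p) = 0.528321
  p = 4/27 = 0.148148: log2(p) = -2.754888, -p*log2(p) = 0.408131
  p = 1/27 = 0.037037: log2(p) = -4.754888, -p*log2(p) = 0.176107
  p = 13/27 = 0.481481: log2(p) = -1.054448, -p*log2(p) = 0.507697
H = 0.528321 + 0.408131 + 0.176107 + 0.507697 = 1.620256

H = 1.6203 bits/symbol


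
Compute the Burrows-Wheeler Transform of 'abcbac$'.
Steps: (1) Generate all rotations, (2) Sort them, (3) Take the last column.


Rotations (sorted):
  0: $abcbac -> last char: c
  1: abcbac$ -> last char: $
  2: ac$abcb -> last char: b
  3: bac$abc -> last char: c
  4: bcbac$a -> last char: a
  5: c$abcba -> last char: a
  6: cbac$ab -> last char: b


BWT = c$bcaab


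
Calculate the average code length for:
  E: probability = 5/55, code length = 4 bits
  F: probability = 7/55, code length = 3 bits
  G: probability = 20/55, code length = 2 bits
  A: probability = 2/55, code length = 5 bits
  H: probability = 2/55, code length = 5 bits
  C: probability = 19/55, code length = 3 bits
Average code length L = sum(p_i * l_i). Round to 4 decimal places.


Weighted contributions p_i * l_i:
  E: (5/55) * 4 = 20/55
  F: (7/55) * 3 = 21/55
  G: (20/55) * 2 = 40/55
  A: (2/55) * 5 = 10/55
  H: (2/55) * 5 = 10/55
  C: (19/55) * 3 = 57/55
Sum = (20 + 21 + 40 + 10 + 10 + 57)/55 = 158/55

L = 158/55 = 2.8727 bits/symbol


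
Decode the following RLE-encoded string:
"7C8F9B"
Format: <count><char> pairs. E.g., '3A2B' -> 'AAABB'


Expanding each <count><char> pair:
  7C -> 'CCCCCCC'
  8F -> 'FFFFFFFF'
  9B -> 'BBBBBBBBB'

Decoded = CCCCCCCFFFFFFFFBBBBBBBBB


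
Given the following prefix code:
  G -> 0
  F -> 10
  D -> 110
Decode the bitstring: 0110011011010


Decoding step by step:
Bits 0 -> G
Bits 110 -> D
Bits 0 -> G
Bits 110 -> D
Bits 110 -> D
Bits 10 -> F


Decoded message: GDGDDF


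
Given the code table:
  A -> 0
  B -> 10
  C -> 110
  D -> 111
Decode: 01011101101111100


Decoding:
0 -> A
10 -> B
111 -> D
0 -> A
110 -> C
111 -> D
110 -> C
0 -> A


Result: ABDACDCA


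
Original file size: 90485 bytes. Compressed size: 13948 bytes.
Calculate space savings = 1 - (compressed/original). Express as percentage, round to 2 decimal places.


ratio = compressed/original = 13948/90485 = 0.154147
savings = 1 - ratio = 1 - 0.154147 = 0.845853
as a percentage: 0.845853 * 100 = 84.59%

Space savings = 1 - 13948/90485 = 84.59%


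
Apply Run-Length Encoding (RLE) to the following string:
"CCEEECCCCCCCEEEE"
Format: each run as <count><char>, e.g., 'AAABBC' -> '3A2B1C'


Scanning runs left to right:
  i=0: run of 'C' x 2 -> '2C'
  i=2: run of 'E' x 3 -> '3E'
  i=5: run of 'C' x 7 -> '7C'
  i=12: run of 'E' x 4 -> '4E'

RLE = 2C3E7C4E


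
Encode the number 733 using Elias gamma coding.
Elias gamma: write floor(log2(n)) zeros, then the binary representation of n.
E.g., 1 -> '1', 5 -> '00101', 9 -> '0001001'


num_bits = floor(log2(733)) + 1 = 10
leading_zeros = num_bits - 1 = 9
binary(733) = 1011011101

Elias gamma(733) = '000000000' + '1011011101' = 0000000001011011101 (19 bits)


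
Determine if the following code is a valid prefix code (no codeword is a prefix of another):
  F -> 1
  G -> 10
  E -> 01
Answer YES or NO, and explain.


Checking each pair (does one codeword prefix another?):
  F='1' vs G='10': prefix -- VIOLATION

NO -- this is NOT a valid prefix code. F (1) is a prefix of G (10).


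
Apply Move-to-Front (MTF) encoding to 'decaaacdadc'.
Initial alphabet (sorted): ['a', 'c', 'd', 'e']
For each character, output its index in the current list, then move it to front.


MTF encoding:
'd': index 2 in ['a', 'c', 'd', 'e'] -> ['d', 'a', 'c', 'e']
'e': index 3 in ['d', 'a', 'c', 'e'] -> ['e', 'd', 'a', 'c']
'c': index 3 in ['e', 'd', 'a', 'c'] -> ['c', 'e', 'd', 'a']
'a': index 3 in ['c', 'e', 'd', 'a'] -> ['a', 'c', 'e', 'd']
'a': index 0 in ['a', 'c', 'e', 'd'] -> ['a', 'c', 'e', 'd']
'a': index 0 in ['a', 'c', 'e', 'd'] -> ['a', 'c', 'e', 'd']
'c': index 1 in ['a', 'c', 'e', 'd'] -> ['c', 'a', 'e', 'd']
'd': index 3 in ['c', 'a', 'e', 'd'] -> ['d', 'c', 'a', 'e']
'a': index 2 in ['d', 'c', 'a', 'e'] -> ['a', 'd', 'c', 'e']
'd': index 1 in ['a', 'd', 'c', 'e'] -> ['d', 'a', 'c', 'e']
'c': index 2 in ['d', 'a', 'c', 'e'] -> ['c', 'd', 'a', 'e']


Output: [2, 3, 3, 3, 0, 0, 1, 3, 2, 1, 2]


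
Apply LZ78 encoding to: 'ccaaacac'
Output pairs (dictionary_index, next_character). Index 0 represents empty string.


LZ78 encoding steps:
Dictionary: {0: ''}
Step 1: w='' (idx 0), next='c' -> output (0, 'c'), add 'c' as idx 1
Step 2: w='c' (idx 1), next='a' -> output (1, 'a'), add 'ca' as idx 2
Step 3: w='' (idx 0), next='a' -> output (0, 'a'), add 'a' as idx 3
Step 4: w='a' (idx 3), next='c' -> output (3, 'c'), add 'ac' as idx 4
Step 5: w='ac' (idx 4), end of input -> output (4, '')


Encoded: [(0, 'c'), (1, 'a'), (0, 'a'), (3, 'c'), (4, '')]


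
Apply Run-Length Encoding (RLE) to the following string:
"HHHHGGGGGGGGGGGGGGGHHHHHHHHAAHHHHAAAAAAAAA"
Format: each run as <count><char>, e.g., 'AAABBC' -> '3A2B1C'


Scanning runs left to right:
  i=0: run of 'H' x 4 -> '4H'
  i=4: run of 'G' x 15 -> '15G'
  i=19: run of 'H' x 8 -> '8H'
  i=27: run of 'A' x 2 -> '2A'
  i=29: run of 'H' x 4 -> '4H'
  i=33: run of 'A' x 9 -> '9A'

RLE = 4H15G8H2A4H9A


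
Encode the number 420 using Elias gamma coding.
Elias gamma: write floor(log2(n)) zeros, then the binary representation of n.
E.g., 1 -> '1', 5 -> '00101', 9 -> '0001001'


num_bits = floor(log2(420)) + 1 = 9
leading_zeros = num_bits - 1 = 8
binary(420) = 110100100

Elias gamma(420) = '00000000' + '110100100' = 00000000110100100 (17 bits)


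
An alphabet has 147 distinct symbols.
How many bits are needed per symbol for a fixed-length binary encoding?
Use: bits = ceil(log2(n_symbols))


log2(147) = 7.1997
Bracket: 2^7 = 128 < 147 <= 2^8 = 256
So ceil(log2(147)) = 8

bits = ceil(log2(147)) = ceil(7.1997) = 8 bits


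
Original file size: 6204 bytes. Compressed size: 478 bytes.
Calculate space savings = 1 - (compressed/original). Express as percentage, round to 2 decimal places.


ratio = compressed/original = 478/6204 = 0.077047
savings = 1 - ratio = 1 - 0.077047 = 0.922953
as a percentage: 0.922953 * 100 = 92.3%

Space savings = 1 - 478/6204 = 92.3%


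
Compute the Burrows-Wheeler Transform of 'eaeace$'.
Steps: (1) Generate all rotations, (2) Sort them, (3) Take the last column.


Rotations (sorted):
  0: $eaeace -> last char: e
  1: ace$eae -> last char: e
  2: aeace$e -> last char: e
  3: ce$eaea -> last char: a
  4: e$eaeac -> last char: c
  5: eace$ea -> last char: a
  6: eaeace$ -> last char: $


BWT = eeeaca$


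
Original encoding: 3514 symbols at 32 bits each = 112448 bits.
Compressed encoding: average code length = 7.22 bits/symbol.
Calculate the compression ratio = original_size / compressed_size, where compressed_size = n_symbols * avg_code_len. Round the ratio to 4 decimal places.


original_size = n_symbols * orig_bits = 3514 * 32 = 112448 bits
compressed_size = n_symbols * avg_code_len = 3514 * 7.22 = 25371.08 bits
ratio = original_size / compressed_size = 112448 / 25371.08 = 4.4321

Compression ratio = 4.4321


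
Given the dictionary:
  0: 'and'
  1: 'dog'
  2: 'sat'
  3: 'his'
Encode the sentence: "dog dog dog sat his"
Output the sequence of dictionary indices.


Look up each word in the dictionary:
  'dog' -> 1
  'dog' -> 1
  'dog' -> 1
  'sat' -> 2
  'his' -> 3

Encoded: [1, 1, 1, 2, 3]


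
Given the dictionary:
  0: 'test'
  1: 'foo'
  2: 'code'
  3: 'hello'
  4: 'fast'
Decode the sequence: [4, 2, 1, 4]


Look up each index in the dictionary:
  4 -> 'fast'
  2 -> 'code'
  1 -> 'foo'
  4 -> 'fast'

Decoded: "fast code foo fast"


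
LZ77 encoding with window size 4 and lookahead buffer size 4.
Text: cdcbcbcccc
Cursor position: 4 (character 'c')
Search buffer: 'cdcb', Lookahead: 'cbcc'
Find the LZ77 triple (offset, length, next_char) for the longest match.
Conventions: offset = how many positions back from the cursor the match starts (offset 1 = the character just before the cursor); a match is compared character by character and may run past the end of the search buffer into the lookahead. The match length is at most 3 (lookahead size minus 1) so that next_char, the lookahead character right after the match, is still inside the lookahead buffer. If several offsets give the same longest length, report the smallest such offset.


Try each offset into the search buffer:
  offset=1 (pos 3, char 'b'): match length 0
  offset=2 (pos 2, char 'c'): match length 3
  offset=3 (pos 1, char 'd'): match length 0
  offset=4 (pos 0, char 'c'): match length 1
Longest match has length 3 at offset 2.
next_char = character at position 4 + 3 = 7 -> 'c'

Best match: offset=2, length=3 (matching 'cbc' starting at position 2)
LZ77 triple: (2, 3, 'c')


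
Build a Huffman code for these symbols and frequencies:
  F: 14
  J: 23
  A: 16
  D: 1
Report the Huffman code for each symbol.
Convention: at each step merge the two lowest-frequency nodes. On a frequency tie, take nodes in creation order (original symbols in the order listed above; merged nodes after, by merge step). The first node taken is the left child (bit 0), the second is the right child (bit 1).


Huffman tree construction:
Step 1: Merge D(1) + F(14) = 15
Step 2: Merge (D+F)(15) + A(16) = 31
Step 3: Merge J(23) + ((D+F)+A)(31) = 54
Read each symbol's code off the tree from the root (left child = 0, right child = 1).

Codes:
  F: 101 (length 3)
  J: 0 (length 1)
  A: 11 (length 2)
  D: 100 (length 3)
Average code length: 100/54 = 1.8519 bits/symbol


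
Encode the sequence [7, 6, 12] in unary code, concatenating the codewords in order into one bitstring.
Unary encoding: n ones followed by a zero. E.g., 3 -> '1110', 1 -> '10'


Encode each number as n ones followed by a terminating 0:
  7 -> 11111110 (8 bits)
  6 -> 1111110 (7 bits)
  12 -> 1111111111110 (13 bits)
Total length = 8 + 7 + 13 = 28 bits.

Unary([7, 6, 12]) = 1111111011111101111111111110 (28 bits)


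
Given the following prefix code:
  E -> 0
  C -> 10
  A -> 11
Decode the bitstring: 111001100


Decoding step by step:
Bits 11 -> A
Bits 10 -> C
Bits 0 -> E
Bits 11 -> A
Bits 0 -> E
Bits 0 -> E


Decoded message: ACEAEE


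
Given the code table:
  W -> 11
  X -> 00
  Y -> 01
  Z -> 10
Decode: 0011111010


Decoding:
00 -> X
11 -> W
11 -> W
10 -> Z
10 -> Z


Result: XWWZZ


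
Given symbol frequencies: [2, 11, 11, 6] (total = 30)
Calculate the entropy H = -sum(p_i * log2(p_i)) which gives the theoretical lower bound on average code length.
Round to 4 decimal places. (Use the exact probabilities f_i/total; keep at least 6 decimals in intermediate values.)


Per-symbol terms -p_i * log2(p_i) with p_i = f_i/30:
  p = 2/30 = 0.066667: log2(p) = -3.906891, -p*log2(p) = 0.260459
  p = 11/30 = 0.366667: log2(p) = -1.447459, -p*log2(p) = 0.530735
  p = 11/30 = 0.366667: log2(p) = -1.447459, -p*log2(p) = 0.530735
  p = 6/30 = 0.200000: log2(p) = -2.321928, -p*log2(p) = 0.464386
H = 0.260459 + 0.530735 + 0.530735 + 0.464386 = 1.786315

H = 1.7863 bits/symbol


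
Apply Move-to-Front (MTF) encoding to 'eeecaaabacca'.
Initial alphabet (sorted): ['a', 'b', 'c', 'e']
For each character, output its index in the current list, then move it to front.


MTF encoding:
'e': index 3 in ['a', 'b', 'c', 'e'] -> ['e', 'a', 'b', 'c']
'e': index 0 in ['e', 'a', 'b', 'c'] -> ['e', 'a', 'b', 'c']
'e': index 0 in ['e', 'a', 'b', 'c'] -> ['e', 'a', 'b', 'c']
'c': index 3 in ['e', 'a', 'b', 'c'] -> ['c', 'e', 'a', 'b']
'a': index 2 in ['c', 'e', 'a', 'b'] -> ['a', 'c', 'e', 'b']
'a': index 0 in ['a', 'c', 'e', 'b'] -> ['a', 'c', 'e', 'b']
'a': index 0 in ['a', 'c', 'e', 'b'] -> ['a', 'c', 'e', 'b']
'b': index 3 in ['a', 'c', 'e', 'b'] -> ['b', 'a', 'c', 'e']
'a': index 1 in ['b', 'a', 'c', 'e'] -> ['a', 'b', 'c', 'e']
'c': index 2 in ['a', 'b', 'c', 'e'] -> ['c', 'a', 'b', 'e']
'c': index 0 in ['c', 'a', 'b', 'e'] -> ['c', 'a', 'b', 'e']
'a': index 1 in ['c', 'a', 'b', 'e'] -> ['a', 'c', 'b', 'e']


Output: [3, 0, 0, 3, 2, 0, 0, 3, 1, 2, 0, 1]


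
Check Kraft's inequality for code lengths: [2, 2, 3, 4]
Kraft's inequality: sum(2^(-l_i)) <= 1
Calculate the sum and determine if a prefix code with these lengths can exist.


Sum = 2^(-2) + 2^(-2) + 2^(-3) + 2^(-4)
    = 0.25 + 0.25 + 0.125 + 0.0625
    = 11/16 = 0.6875
Since 0.6875 <= 1, Kraft's inequality IS satisfied.
A prefix code with these lengths CAN exist.

Kraft sum = 0.6875. Satisfied.


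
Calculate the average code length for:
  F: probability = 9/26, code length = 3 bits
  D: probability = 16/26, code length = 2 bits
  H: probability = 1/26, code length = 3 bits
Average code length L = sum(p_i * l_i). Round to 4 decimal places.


Weighted contributions p_i * l_i:
  F: (9/26) * 3 = 27/26
  D: (16/26) * 2 = 32/26
  H: (1/26) * 3 = 3/26
Sum = (27 + 32 + 3)/26 = 62/26

L = 62/26 = 2.3846 bits/symbol


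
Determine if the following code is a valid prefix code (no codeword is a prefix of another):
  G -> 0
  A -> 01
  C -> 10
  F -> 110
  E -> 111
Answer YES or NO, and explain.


Checking each pair (does one codeword prefix another?):
  G='0' vs A='01': prefix -- VIOLATION

NO -- this is NOT a valid prefix code. G (0) is a prefix of A (01).


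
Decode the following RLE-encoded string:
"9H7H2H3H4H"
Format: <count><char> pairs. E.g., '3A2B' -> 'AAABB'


Expanding each <count><char> pair:
  9H -> 'HHHHHHHHH'
  7H -> 'HHHHHHH'
  2H -> 'HH'
  3H -> 'HHH'
  4H -> 'HHHH'

Decoded = HHHHHHHHHHHHHHHHHHHHHHHHH


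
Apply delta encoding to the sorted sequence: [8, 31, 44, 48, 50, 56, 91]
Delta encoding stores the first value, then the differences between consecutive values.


First value: 8
Deltas:
  31 - 8 = 23
  44 - 31 = 13
  48 - 44 = 4
  50 - 48 = 2
  56 - 50 = 6
  91 - 56 = 35


Delta encoded: [8, 23, 13, 4, 2, 6, 35]


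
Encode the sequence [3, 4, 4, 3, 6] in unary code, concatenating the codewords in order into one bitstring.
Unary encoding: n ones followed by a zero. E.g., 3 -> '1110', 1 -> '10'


Encode each number as n ones followed by a terminating 0:
  3 -> 1110 (4 bits)
  4 -> 11110 (5 bits)
  4 -> 11110 (5 bits)
  3 -> 1110 (4 bits)
  6 -> 1111110 (7 bits)
Total length = 4 + 5 + 5 + 4 + 7 = 25 bits.

Unary([3, 4, 4, 3, 6]) = 1110111101111011101111110 (25 bits)


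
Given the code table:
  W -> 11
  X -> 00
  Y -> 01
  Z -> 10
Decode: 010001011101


Decoding:
01 -> Y
00 -> X
01 -> Y
01 -> Y
11 -> W
01 -> Y


Result: YXYYWY


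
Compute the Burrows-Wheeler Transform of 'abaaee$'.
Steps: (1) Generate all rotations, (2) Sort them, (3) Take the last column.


Rotations (sorted):
  0: $abaaee -> last char: e
  1: aaee$ab -> last char: b
  2: abaaee$ -> last char: $
  3: aee$aba -> last char: a
  4: baaee$a -> last char: a
  5: e$abaae -> last char: e
  6: ee$abaa -> last char: a


BWT = eb$aaea


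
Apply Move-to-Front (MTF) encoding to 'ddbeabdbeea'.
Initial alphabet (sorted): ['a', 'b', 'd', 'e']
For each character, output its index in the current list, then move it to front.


MTF encoding:
'd': index 2 in ['a', 'b', 'd', 'e'] -> ['d', 'a', 'b', 'e']
'd': index 0 in ['d', 'a', 'b', 'e'] -> ['d', 'a', 'b', 'e']
'b': index 2 in ['d', 'a', 'b', 'e'] -> ['b', 'd', 'a', 'e']
'e': index 3 in ['b', 'd', 'a', 'e'] -> ['e', 'b', 'd', 'a']
'a': index 3 in ['e', 'b', 'd', 'a'] -> ['a', 'e', 'b', 'd']
'b': index 2 in ['a', 'e', 'b', 'd'] -> ['b', 'a', 'e', 'd']
'd': index 3 in ['b', 'a', 'e', 'd'] -> ['d', 'b', 'a', 'e']
'b': index 1 in ['d', 'b', 'a', 'e'] -> ['b', 'd', 'a', 'e']
'e': index 3 in ['b', 'd', 'a', 'e'] -> ['e', 'b', 'd', 'a']
'e': index 0 in ['e', 'b', 'd', 'a'] -> ['e', 'b', 'd', 'a']
'a': index 3 in ['e', 'b', 'd', 'a'] -> ['a', 'e', 'b', 'd']


Output: [2, 0, 2, 3, 3, 2, 3, 1, 3, 0, 3]


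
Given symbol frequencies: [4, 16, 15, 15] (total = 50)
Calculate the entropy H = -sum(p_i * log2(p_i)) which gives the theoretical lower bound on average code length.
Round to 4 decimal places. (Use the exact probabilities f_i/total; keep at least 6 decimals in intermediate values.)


Per-symbol terms -p_i * log2(p_i) with p_i = f_i/50:
  p = 4/50 = 0.080000: log2(p) = -3.643856, -p*log2(p) = 0.291508
  p = 16/50 = 0.320000: log2(p) = -1.643856, -p*log2(p) = 0.526034
  p = 15/50 = 0.300000: log2(p) = -1.736966, -p*log2(p) = 0.521090
  p = 15/50 = 0.300000: log2(p) = -1.736966, -p*log2(p) = 0.521090
H = 0.291508 + 0.526034 + 0.521090 + 0.521090 = 1.859722

H = 1.8597 bits/symbol


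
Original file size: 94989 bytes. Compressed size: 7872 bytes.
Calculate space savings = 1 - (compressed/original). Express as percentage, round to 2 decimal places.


ratio = compressed/original = 7872/94989 = 0.082873
savings = 1 - ratio = 1 - 0.082873 = 0.917127
as a percentage: 0.917127 * 100 = 91.71%

Space savings = 1 - 7872/94989 = 91.71%


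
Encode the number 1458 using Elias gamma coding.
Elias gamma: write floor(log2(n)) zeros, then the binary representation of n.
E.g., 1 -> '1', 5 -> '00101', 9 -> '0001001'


num_bits = floor(log2(1458)) + 1 = 11
leading_zeros = num_bits - 1 = 10
binary(1458) = 10110110010

Elias gamma(1458) = '0000000000' + '10110110010' = 000000000010110110010 (21 bits)


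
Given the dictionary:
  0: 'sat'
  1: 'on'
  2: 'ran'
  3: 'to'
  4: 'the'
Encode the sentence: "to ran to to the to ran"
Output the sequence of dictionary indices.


Look up each word in the dictionary:
  'to' -> 3
  'ran' -> 2
  'to' -> 3
  'to' -> 3
  'the' -> 4
  'to' -> 3
  'ran' -> 2

Encoded: [3, 2, 3, 3, 4, 3, 2]


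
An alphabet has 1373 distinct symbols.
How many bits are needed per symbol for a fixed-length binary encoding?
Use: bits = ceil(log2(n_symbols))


log2(1373) = 10.4231
Bracket: 2^10 = 1024 < 1373 <= 2^11 = 2048
So ceil(log2(1373)) = 11

bits = ceil(log2(1373)) = ceil(10.4231) = 11 bits


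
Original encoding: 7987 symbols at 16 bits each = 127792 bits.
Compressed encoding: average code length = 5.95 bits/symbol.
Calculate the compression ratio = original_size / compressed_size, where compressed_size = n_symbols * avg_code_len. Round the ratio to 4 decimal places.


original_size = n_symbols * orig_bits = 7987 * 16 = 127792 bits
compressed_size = n_symbols * avg_code_len = 7987 * 5.95 = 47522.65 bits
ratio = original_size / compressed_size = 127792 / 47522.65 = 2.6891

Compression ratio = 2.6891


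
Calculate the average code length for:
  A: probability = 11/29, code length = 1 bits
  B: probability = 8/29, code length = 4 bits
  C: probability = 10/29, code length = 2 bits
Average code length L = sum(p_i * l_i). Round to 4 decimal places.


Weighted contributions p_i * l_i:
  A: (11/29) * 1 = 11/29
  B: (8/29) * 4 = 32/29
  C: (10/29) * 2 = 20/29
Sum = (11 + 32 + 20)/29 = 63/29

L = 63/29 = 2.1724 bits/symbol


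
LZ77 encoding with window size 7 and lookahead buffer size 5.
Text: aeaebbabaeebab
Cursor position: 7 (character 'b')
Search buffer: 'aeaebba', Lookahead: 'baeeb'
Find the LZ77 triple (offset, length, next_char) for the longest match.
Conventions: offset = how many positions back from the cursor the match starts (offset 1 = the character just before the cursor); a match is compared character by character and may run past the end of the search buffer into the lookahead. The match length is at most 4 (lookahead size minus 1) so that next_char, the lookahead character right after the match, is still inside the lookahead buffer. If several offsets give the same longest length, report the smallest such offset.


Try each offset into the search buffer:
  offset=1 (pos 6, char 'a'): match length 0
  offset=2 (pos 5, char 'b'): match length 2
  offset=3 (pos 4, char 'b'): match length 1
  offset=4 (pos 3, char 'e'): match length 0
  offset=5 (pos 2, char 'a'): match length 0
  offset=6 (pos 1, char 'e'): match length 0
  offset=7 (pos 0, char 'a'): match length 0
Longest match has length 2 at offset 2.
next_char = character at position 7 + 2 = 9 -> 'e'

Best match: offset=2, length=2 (matching 'ba' starting at position 5)
LZ77 triple: (2, 2, 'e')


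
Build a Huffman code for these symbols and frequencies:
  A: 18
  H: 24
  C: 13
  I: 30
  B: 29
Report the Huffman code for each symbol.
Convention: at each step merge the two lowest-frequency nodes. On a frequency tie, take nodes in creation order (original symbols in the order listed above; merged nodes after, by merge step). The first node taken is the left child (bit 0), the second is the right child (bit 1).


Huffman tree construction:
Step 1: Merge C(13) + A(18) = 31
Step 2: Merge H(24) + B(29) = 53
Step 3: Merge I(30) + (C+A)(31) = 61
Step 4: Merge (H+B)(53) + (I+(C+A))(61) = 114
Read each symbol's code off the tree from the root (left child = 0, right child = 1).

Codes:
  A: 111 (length 3)
  H: 00 (length 2)
  C: 110 (length 3)
  I: 10 (length 2)
  B: 01 (length 2)
Average code length: 259/114 = 2.2719 bits/symbol


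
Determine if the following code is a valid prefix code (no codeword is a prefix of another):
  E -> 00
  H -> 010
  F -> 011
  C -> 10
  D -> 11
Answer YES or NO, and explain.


Checking each pair (does one codeword prefix another?):
  E='00' vs H='010': no prefix
  E='00' vs F='011': no prefix
  E='00' vs C='10': no prefix
  E='00' vs D='11': no prefix
  H='010' vs E='00': no prefix
  H='010' vs F='011': no prefix
  H='010' vs C='10': no prefix
  H='010' vs D='11': no prefix
  F='011' vs E='00': no prefix
  F='011' vs H='010': no prefix
  F='011' vs C='10': no prefix
  F='011' vs D='11': no prefix
  C='10' vs E='00': no prefix
  C='10' vs H='010': no prefix
  C='10' vs F='011': no prefix
  C='10' vs D='11': no prefix
  D='11' vs E='00': no prefix
  D='11' vs H='010': no prefix
  D='11' vs F='011': no prefix
  D='11' vs C='10': no prefix
No violation found over all pairs.

YES -- this is a valid prefix code. No codeword is a prefix of any other codeword.


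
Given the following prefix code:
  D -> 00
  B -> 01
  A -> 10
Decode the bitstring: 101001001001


Decoding step by step:
Bits 10 -> A
Bits 10 -> A
Bits 01 -> B
Bits 00 -> D
Bits 10 -> A
Bits 01 -> B


Decoded message: AABDAB


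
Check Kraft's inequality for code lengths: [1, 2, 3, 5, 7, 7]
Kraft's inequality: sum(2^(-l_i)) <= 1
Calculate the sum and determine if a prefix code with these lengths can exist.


Sum = 2^(-1) + 2^(-2) + 2^(-3) + 2^(-5) + 2^(-7) + 2^(-7)
    = 0.5 + 0.25 + 0.125 + 0.03125 + 0.0078125 + 0.0078125
    = 118/128 = 0.921875
Since 0.921875 <= 1, Kraft's inequality IS satisfied.
A prefix code with these lengths CAN exist.

Kraft sum = 0.921875. Satisfied.


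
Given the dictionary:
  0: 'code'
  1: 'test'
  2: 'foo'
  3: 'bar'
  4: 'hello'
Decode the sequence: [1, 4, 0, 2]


Look up each index in the dictionary:
  1 -> 'test'
  4 -> 'hello'
  0 -> 'code'
  2 -> 'foo'

Decoded: "test hello code foo"


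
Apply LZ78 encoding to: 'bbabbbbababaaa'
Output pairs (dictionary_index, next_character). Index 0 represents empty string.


LZ78 encoding steps:
Dictionary: {0: ''}
Step 1: w='' (idx 0), next='b' -> output (0, 'b'), add 'b' as idx 1
Step 2: w='b' (idx 1), next='a' -> output (1, 'a'), add 'ba' as idx 2
Step 3: w='b' (idx 1), next='b' -> output (1, 'b'), add 'bb' as idx 3
Step 4: w='bb' (idx 3), next='a' -> output (3, 'a'), add 'bba' as idx 4
Step 5: w='ba' (idx 2), next='b' -> output (2, 'b'), add 'bab' as idx 5
Step 6: w='' (idx 0), next='a' -> output (0, 'a'), add 'a' as idx 6
Step 7: w='a' (idx 6), next='a' -> output (6, 'a'), add 'aa' as idx 7


Encoded: [(0, 'b'), (1, 'a'), (1, 'b'), (3, 'a'), (2, 'b'), (0, 'a'), (6, 'a')]


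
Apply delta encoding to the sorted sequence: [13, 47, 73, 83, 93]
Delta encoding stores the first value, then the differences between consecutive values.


First value: 13
Deltas:
  47 - 13 = 34
  73 - 47 = 26
  83 - 73 = 10
  93 - 83 = 10


Delta encoded: [13, 34, 26, 10, 10]


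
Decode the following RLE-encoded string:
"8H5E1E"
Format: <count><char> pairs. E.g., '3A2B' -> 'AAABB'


Expanding each <count><char> pair:
  8H -> 'HHHHHHHH'
  5E -> 'EEEEE'
  1E -> 'E'

Decoded = HHHHHHHHEEEEEE


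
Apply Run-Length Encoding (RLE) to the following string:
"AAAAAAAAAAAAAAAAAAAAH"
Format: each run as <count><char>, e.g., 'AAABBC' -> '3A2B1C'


Scanning runs left to right:
  i=0: run of 'A' x 20 -> '20A'
  i=20: run of 'H' x 1 -> '1H'

RLE = 20A1H


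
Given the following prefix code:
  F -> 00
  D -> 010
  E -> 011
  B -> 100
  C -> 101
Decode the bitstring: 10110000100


Decoding step by step:
Bits 101 -> C
Bits 100 -> B
Bits 00 -> F
Bits 100 -> B


Decoded message: CBFB


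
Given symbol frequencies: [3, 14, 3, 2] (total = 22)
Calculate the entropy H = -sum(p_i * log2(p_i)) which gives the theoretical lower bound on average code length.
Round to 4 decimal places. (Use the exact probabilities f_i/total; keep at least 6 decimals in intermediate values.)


Per-symbol terms -p_i * log2(p_i) with p_i = f_i/22:
  p = 3/22 = 0.136364: log2(p) = -2.874469, -p*log2(p) = 0.391973
  p = 14/22 = 0.636364: log2(p) = -0.652077, -p*log2(p) = 0.414958
  p = 3/22 = 0.136364: log2(p) = -2.874469, -p*log2(p) = 0.391973
  p = 2/22 = 0.090909: log2(p) = -3.459432, -p*log2(p) = 0.314494
H = 0.391973 + 0.414958 + 0.391973 + 0.314494 = 1.513398

H = 1.5134 bits/symbol


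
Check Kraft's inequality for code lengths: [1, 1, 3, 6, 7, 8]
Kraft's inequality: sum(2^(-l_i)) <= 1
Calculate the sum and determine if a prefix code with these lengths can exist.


Sum = 2^(-1) + 2^(-1) + 2^(-3) + 2^(-6) + 2^(-7) + 2^(-8)
    = 0.5 + 0.5 + 0.125 + 0.015625 + 0.0078125 + 0.00390625
    = 295/256 = 1.15234375
Since 1.15234375 > 1, Kraft's inequality is NOT satisfied.
A prefix code with these lengths CANNOT exist.

Kraft sum = 1.15234375. Not satisfied.


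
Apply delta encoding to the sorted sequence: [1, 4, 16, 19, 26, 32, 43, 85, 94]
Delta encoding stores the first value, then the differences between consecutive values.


First value: 1
Deltas:
  4 - 1 = 3
  16 - 4 = 12
  19 - 16 = 3
  26 - 19 = 7
  32 - 26 = 6
  43 - 32 = 11
  85 - 43 = 42
  94 - 85 = 9


Delta encoded: [1, 3, 12, 3, 7, 6, 11, 42, 9]


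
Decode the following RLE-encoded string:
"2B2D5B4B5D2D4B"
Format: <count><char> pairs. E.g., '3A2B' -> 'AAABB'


Expanding each <count><char> pair:
  2B -> 'BB'
  2D -> 'DD'
  5B -> 'BBBBB'
  4B -> 'BBBB'
  5D -> 'DDDDD'
  2D -> 'DD'
  4B -> 'BBBB'

Decoded = BBDDBBBBBBBBBDDDDDDDBBBB
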